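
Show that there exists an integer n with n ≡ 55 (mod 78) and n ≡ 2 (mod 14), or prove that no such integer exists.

gcd(78, 14) = 2. If n ≡ 55 (mod 78) and n ≡ 2 (mod 14), then n ≡ 55 (mod 2) and n ≡ 2 (mod 2).
These are incompatible: 55 − 2 = 53 is not divisible by 2.
Therefore no such n exists.

There is no such integer.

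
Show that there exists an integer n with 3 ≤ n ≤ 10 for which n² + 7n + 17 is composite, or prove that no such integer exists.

n = 7

At n = 7: 7² + 7·7 + 17 = 115 = 5·23, which is composite.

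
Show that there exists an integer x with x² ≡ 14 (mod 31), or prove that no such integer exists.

Take x = 13. Then 13² = 169 = 5·31 + 14, so 13² ≡ 14 (mod 31).

x = 13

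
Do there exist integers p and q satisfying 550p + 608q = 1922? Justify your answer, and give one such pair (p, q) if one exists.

p = 187, q = -166

Every value of 550p + 608q is a multiple of gcd(550, 608) = 2; since 2 ∣ 1922, solutions exist.
Dividing through by 2 reduces the equation to 275p + 304q = 961.
Run the Euclidean algorithm on 304 and 275: 304 = 1·275 + 29, 275 = 9·29 + 14, 29 = 2·14 + 1, 14 = 14·1 + 0.
Unwinding: 1 = 29 − 2·14 = 29 − 2·(275 − 9·29) = −2·275 + 19·29 = −2·275 + 19·(304 − 1·275) = 19·304 − 21·275, i.e. 275·(-21) + 304·19 = 1.
Times 961: 275·(-20181) + 304·18259 = 961, so (-20181, 18259) solves it.
The general solution is p = -20181 + 304k, q = 18259 − 275k; taking k = 67 gives the smaller pair p = 187, q = -166.
Indeed 550·187 + 608·(-166) = 102850 − 100928 = 1922.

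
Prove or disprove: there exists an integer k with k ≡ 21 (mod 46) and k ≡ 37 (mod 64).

k = 1125

Here gcd(46, 64) = 2, and both 21 and 37 leave remainder 1 mod 2, so the system is consistent.
Write k = 21 + 46t. Then 46t ≡ 37 − 21 ≡ 16 (mod 64); dividing through by 2 gives 23t ≡ 8 (mod 32).
Since 23·7 = 161 = 5·32 + 1, the inverse of 23 mod 32 is 7.
Therefore t ≡ 7·8 = 56 ≡ 24 (mod 32).
Then k = 21 + 46·24 = 1125.
Verify: 1125 = 24·46 + 21 and 1125 = 17·64 + 37. ✓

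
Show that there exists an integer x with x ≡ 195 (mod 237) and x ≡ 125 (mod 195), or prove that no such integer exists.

Both moduli are multiples of 3 = gcd(237, 195), so any solution would satisfy x ≡ 195 and x ≡ 125 modulo 3 simultaneously.
These are incompatible: 195 − 125 = 70 is not divisible by 3.
Therefore no such x exists.

No such integer exists.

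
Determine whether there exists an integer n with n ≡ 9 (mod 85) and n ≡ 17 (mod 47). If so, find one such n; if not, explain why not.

n = 1709

Since 85 and 47 share no common factor, CRT says the pair of congruences has a solution (unique mod 3995).
Any solution of the first congruence is n = 9 + 85t; substituting into the second, 85t ≡ 17 − 9 ≡ 8 (mod 47).
85 ≡ 38 (mod 47), so this reads 38t ≡ 8 (mod 47). Invert 38 mod 47 by the Euclidean algorithm: 47 = 1·38 + 9, 38 = 4·9 + 2, 9 = 4·2 + 1, 2 = 2·1 + 0; back-substituting, 1 = 9 − 4·2 = 9 − 4·(38 − 4·9) = −4·38 + 17·9 = −4·38 + 17·(47 − 1·38) = 17·47 − 21·38. Hence 38·(-21) ≡ 1, so 38⁻¹ ≡ -21 ≡ 26 (mod 47).
Multiplying by 26: t ≡ 26·8 = 208 ≡ 20 (mod 47).
Taking t = 20 gives n = 9 + 85·20 = 1709.
Verify: 1709 = 20·85 + 9 and 1709 = 36·47 + 17. ✓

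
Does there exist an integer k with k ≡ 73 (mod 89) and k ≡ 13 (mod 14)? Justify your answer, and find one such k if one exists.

k = 251

The moduli 89 and 14 are coprime, so by the Chinese Remainder Theorem a unique solution modulo 1246 exists.
Write k = 73 + 89t and require 73 + 89t ≡ 13 (mod 14), i.e. 89t ≡ 10 (mod 14).
89 ≡ 5 (mod 14), so this reads 5t ≡ 10 (mod 14). Since 5·3 = 15 = 1·14 + 1, the inverse of 5 mod 14 is 3.
Therefore t ≡ 3·10 = 30 ≡ 2 (mod 14).
With t = 2: k = 73 + 89·2 = 251.
Verify: 251 = 2·89 + 73 and 251 = 17·14 + 13. ✓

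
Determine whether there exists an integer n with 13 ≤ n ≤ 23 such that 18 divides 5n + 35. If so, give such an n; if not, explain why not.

For n = 13, 14, …, 23 the values of 5n + 35 modulo 18 are 10, 15, 2, 7, 12, 17, 4, 9, 14, 1, 6 respectively.
The residue 0 does not occur, so no n in [13, 23] makes 5n + 35 a multiple of 18.

No such integer n in that range exists.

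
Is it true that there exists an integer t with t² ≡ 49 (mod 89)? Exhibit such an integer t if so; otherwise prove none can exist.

Take t = 82. Then 82² = 6724 = 75·89 + 49, so 82² ≡ 49 (mod 89).

t = 82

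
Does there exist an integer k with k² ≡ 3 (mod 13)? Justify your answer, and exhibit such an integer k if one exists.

k = 4 works: 4² = 16, and 16 − 3 = 13 = 1·13.

k = 4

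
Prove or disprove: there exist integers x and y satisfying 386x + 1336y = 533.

Any value of 386x + 1336y is a multiple of gcd(386, 1336) = 2.
However 533 leaves remainder 1 on division by 2.
So the equation is unsolvable over ℤ.

There are no such integers.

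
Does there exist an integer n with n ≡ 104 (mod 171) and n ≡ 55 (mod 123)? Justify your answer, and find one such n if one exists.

No such integer exists.

Both moduli are multiples of 3 = gcd(171, 123), so any solution would satisfy n ≡ 104 and n ≡ 55 modulo 3 simultaneously.
These are incompatible: 104 − 55 = 49 is not divisible by 3.
So no integer satisfies both congruences.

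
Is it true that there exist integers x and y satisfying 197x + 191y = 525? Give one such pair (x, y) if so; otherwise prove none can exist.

x = 183, y = -186

Since gcd(197, 191) = 1, every integer is an integer combination of 197 and 191.
Run the Euclidean algorithm on 197 and 191: 197 = 1·191 + 6, 191 = 31·6 + 5, 6 = 1·5 + 1, 5 = 5·1 + 0.
Back-substituting, 1 = 6 − 1·5 = 6 − (191 − 31·6) = −191 + 32·6 = −191 + 32·(197 − 1·191) = 32·197 − 33·191; that is, 197·32 + 191·(-33) = 1.
Multiplying through by 525: x = 32·525 = 16800, y = (-33)·525 = -17325 is a solution.
Shifting by a multiple of (191, −197) keeps it a solution: x = 16800 − 87·191 = 183, y = -17325 + 87·197 = -186.
Check: 197·183 + 191·(-186) = 36051 − 35526 = 525. ✓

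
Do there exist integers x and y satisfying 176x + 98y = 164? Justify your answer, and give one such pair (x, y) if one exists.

x = 31, y = -54

Every value of 176x + 98y is a multiple of gcd(176, 98) = 2; since 2 ∣ 164, solutions exist.
Dividing through by 2 reduces the equation to 88x + 49y = 82.
Run the Euclidean algorithm on 88 and 49: 88 = 1·49 + 39, 49 = 1·39 + 10, 39 = 3·10 + 9, 10 = 1·9 + 1, 9 = 9·1 + 0.
Unwinding: 1 = 10 − 1·9 = 10 − (39 − 3·10) = −39 + 4·10 = −39 + 4·(49 − 1·39) = 4·49 − 5·39 = 4·49 − 5·(88 − 1·49) = −5·88 + 9·49, i.e. 88·(-5) + 49·9 = 1.
Scaling by 82 gives the particular solution (x, y) = (-410, 738).
The general solution is x = -410 + 49k, y = 738 − 88k; taking k = 9 gives the smaller pair x = 31, y = -54.
Check: 176·31 + 98·(-54) = 5456 − 5292 = 164. ✓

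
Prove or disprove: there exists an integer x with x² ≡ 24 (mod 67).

x = 52

Take x = 52. Then 52² = 2704 = 40·67 + 24, so 52² ≡ 24 (mod 67).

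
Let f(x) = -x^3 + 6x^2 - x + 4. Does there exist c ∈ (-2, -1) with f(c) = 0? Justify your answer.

No such root exists.

The endpoint values f(-2) = 38 and f(-1) = 12 are both positive. Claim: f(x) > 0 for every x in (-2, -1).
Shift to the endpoint -1: with x = -1 − u (0 < u < 1), one computes f(-1 − u) = u^3 + 9u^2 + 16u + 12.
All 4 nonzero coefficients of this polynomial in u are positive; hence for u > 0 the value is a sum of positive terms (the constant 12 among them).
So f is strictly positive on (-2, -1); no root exists in the interval.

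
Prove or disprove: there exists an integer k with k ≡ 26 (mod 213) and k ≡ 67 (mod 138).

There is no such integer.

gcd(213, 138) = 3. If k ≡ 26 (mod 213) and k ≡ 67 (mod 138), then k ≡ 26 (mod 3) and k ≡ 67 (mod 3).
But 26 mod 3 = 2 while 67 mod 3 = 1, a contradiction.
Hence the system has no solution.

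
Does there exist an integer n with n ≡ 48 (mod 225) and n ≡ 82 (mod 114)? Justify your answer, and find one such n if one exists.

gcd(225, 114) = 3. If n ≡ 48 (mod 225) and n ≡ 82 (mod 114), then n ≡ 48 (mod 3) and n ≡ 82 (mod 3).
These are incompatible: 48 − 82 = -34 is not divisible by 3.
So no integer satisfies both congruences.

There is no such integer.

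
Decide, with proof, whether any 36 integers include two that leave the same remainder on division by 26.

Yes.

Partition the integers by their residue mod 26; there are 26 classes.
Placing 36 integers into 26 classes, some class receives at least two — say a and b.
That is, a and b leave the same remainder on division by 26, as claimed.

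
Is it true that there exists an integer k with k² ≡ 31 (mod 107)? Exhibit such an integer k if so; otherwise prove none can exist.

No, no such integer exists.

107 is prime, so by Euler's criterion 31 is a square mod 107 iff 31^((107−1)/2) = 31^53 ≡ 1 (mod 107).
Squaring successively (mod 107): 31^2 = 961 ≡ 105; 31^4 ≡ 105² = 11025 ≡ 4; 31^8 ≡ 4² = 16 ≡ 16; 31^16 ≡ 16² = 256 ≡ 42; 31^32 ≡ 42² = 1764 ≡ 52.
Since 53 = 32 + 16 + 4 + 1, 31^53 ≡ 52 · 42 · 4 · 31; multiplying out mod 107: 52·42 = 2184 ≡ 44, then 44·4 = 176 ≡ 69, then 69·31 = 2139 ≡ 106. Thus 31^53 ≡ 106 ≡ −1 (mod 107).
By Euler's criterion 31 is a quadratic non-residue mod 107: no k satisfies k² ≡ 31 (mod 107).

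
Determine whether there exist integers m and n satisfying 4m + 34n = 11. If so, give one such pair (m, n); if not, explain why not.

No, no such integers exist.

gcd(4, 34) = 2, so every integer of the form 4m + 34n is a multiple of 2.
However 11 leaves remainder 1 on division by 2.
Therefore 4m + 34n = 11 has no solution in integers.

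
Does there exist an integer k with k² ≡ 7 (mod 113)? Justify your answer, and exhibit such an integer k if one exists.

Take k = 81. Then 81² = 6561 = 58·113 + 7, so 81² ≡ 7 (mod 113).

k = 81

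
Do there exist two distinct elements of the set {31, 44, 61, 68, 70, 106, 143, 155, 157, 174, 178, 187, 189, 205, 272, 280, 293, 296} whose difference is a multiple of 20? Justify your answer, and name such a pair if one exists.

Residues mod 20: 31↦11, 44↦4, 61↦1, 68↦8, 70↦10, 106↦6, 143↦3, 155↦15, 157↦17, 174↦14, 178↦18, 187↦7, 189↦9, 205↦5, 272↦12, 280↦0, 293↦13, 296↦16.
All 18 residues are distinct, so no two elements differ by a multiple of 20.

No, no such pair exists.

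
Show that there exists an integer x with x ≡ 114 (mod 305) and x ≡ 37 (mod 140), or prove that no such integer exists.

Both moduli are multiples of 5 = gcd(305, 140), so any solution would satisfy x ≡ 114 and x ≡ 37 modulo 5 simultaneously.
These are incompatible: 114 − 37 = 77 is not divisible by 5.
So no integer satisfies both congruences.

No, no such integer exists.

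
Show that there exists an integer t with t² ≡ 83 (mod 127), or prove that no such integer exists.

No, no such integer exists.

Apply Euler's criterion with the prime 127: 83 is a quadratic residue iff 83^63 ≡ 1 (mod 127), and a non-residue iff it is ≡ −1.
Squaring successively (mod 127): 83^2 = 6889 ≡ 31; 83^4 ≡ 31² = 961 ≡ 72; 83^8 ≡ 72² = 5184 ≡ 104; 83^16 ≡ 104² = 10816 ≡ 21; 83^32 ≡ 21² = 441 ≡ 60.
Since 63 = 32 + 16 + 8 + 4 + 2 + 1, 83^63 ≡ 60 · 21 · 104 · 72 · 31 · 83; multiplying out mod 127: 60·21 = 1260 ≡ 117, then 117·104 = 12168 ≡ 103, then 103·72 = 7416 ≡ 50, then 50·31 = 1550 ≡ 26, then 26·83 = 2158 ≡ 126. Thus 83^63 ≡ 126 ≡ −1 (mod 127).
By Euler's criterion 83 is a quadratic non-residue mod 127: no t satisfies t² ≡ 83 (mod 127).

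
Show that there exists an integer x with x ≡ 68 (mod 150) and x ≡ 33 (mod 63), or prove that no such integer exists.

Both moduli are multiples of 3 = gcd(150, 63), so any solution would satisfy x ≡ 68 and x ≡ 33 modulo 3 simultaneously.
But 68 mod 3 = 2 while 33 mod 3 = 0, a contradiction.
Hence the system has no solution.

There is no such integer.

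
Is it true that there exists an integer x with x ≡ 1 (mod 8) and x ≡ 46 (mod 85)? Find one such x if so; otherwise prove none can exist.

gcd(8, 85) = 1, so the Chinese Remainder Theorem guarantees exactly one residue class mod 680 satisfying both.
Write x = 1 + 8t and require 1 + 8t ≡ 46 (mod 85), i.e. 8t ≡ 45 (mod 85).
Since 8·32 = 256 = 3·85 + 1, the inverse of 8 mod 85 is 32.
Therefore t ≡ 32·45 = 1440 ≡ 80 (mod 85).
Taking t = 80 gives x = 1 + 8·80 = 641.
Verify: 641 = 80·8 + 1 and 641 = 7·85 + 46. ✓

x = 641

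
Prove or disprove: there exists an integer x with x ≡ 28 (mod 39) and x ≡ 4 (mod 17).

x = 106

The moduli 39 and 17 are coprime, so by the Chinese Remainder Theorem a unique solution modulo 663 exists.
Any solution of the first congruence is x = 28 + 39t; substituting into the second, 39t ≡ 4 − 28 ≡ 10 (mod 17).
39 ≡ 5 (mod 17), so this reads 5t ≡ 10 (mod 17). Invert 5 mod 17 by the Euclidean algorithm: 17 = 3·5 + 2, 5 = 2·2 + 1, 2 = 2·1 + 0; back-substituting, 1 = 5 − 2·2 = 5 − 2·(17 − 3·5) = −2·17 + 7·5. Hence 5·7 ≡ 1, so 5⁻¹ ≡ 7 (mod 17).
Therefore t ≡ 7·10 = 70 ≡ 2 (mod 17).
Taking t = 2 gives x = 28 + 39·2 = 106.
Verify: 106 = 2·39 + 28 and 106 = 6·17 + 4. ✓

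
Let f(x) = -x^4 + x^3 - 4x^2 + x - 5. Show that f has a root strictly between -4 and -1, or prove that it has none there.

The endpoint values f(-4) = -393 and f(-1) = -12 are both negative. Claim: f(x) < 0 for every x in (-4, -1).
Shift to the endpoint -1: with x = -1 − u (0 < u < 3), one computes f(-1 − u) = -u^4 - 5u^3 - 13u^2 - 16u - 12.
The nonzero coefficients here are all negative, so for u > 0 every term is negative (or zero), and the constant term -12 is strictly negative.
So f is strictly negative on (-4, -1); no root exists in the interval.

No such root exists.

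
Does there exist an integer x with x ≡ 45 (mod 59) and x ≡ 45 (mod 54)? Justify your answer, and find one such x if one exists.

The moduli 59 and 54 are coprime, so by the Chinese Remainder Theorem a unique solution modulo 3186 exists.
Write x = 45 + 59t and require 45 + 59t ≡ 45 (mod 54), i.e. 59t ≡ 0 (mod 54).
59 ≡ 5 (mod 54), so this reads 5t ≡ 0 (mod 54). t = 0 satisfies this.
Taking t = 0 gives x = 45 + 59·0 = 45.
Check: 45 mod 59 = 45, 45 mod 54 = 45. ✓

x = 45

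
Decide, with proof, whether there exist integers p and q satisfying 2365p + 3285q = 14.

No, no such integers exist.

gcd(2365, 3285) = 5, so every integer of the form 2365p + 3285q is a multiple of 5.
However 14 leaves remainder 4 on division by 5.
So the equation is unsolvable over ℤ.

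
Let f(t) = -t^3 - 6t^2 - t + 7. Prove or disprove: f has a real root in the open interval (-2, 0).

Yes, f has a root in the interval.

f(-2) = -7 and f(0) = 7, which have opposite signs.
f is continuous everywhere (it is a polynomial), in particular on [-2, 0].
By the Intermediate Value Theorem, f takes the value 0 somewhere in the open interval.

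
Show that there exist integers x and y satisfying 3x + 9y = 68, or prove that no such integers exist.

No, no such integers exist.

Any value of 3x + 9y is a multiple of gcd(3, 9) = 3.
But 68 is not a multiple of 3 (it leaves remainder 2).
Hence no integers x, y satisfy the equation.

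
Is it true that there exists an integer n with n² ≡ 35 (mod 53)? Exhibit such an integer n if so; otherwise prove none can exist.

Apply Euler's criterion with the prime 53: 35 is a quadratic residue iff 35^26 ≡ 1 (mod 53), and a non-residue iff it is ≡ −1.
Squaring successively (mod 53): 35^2 = 1225 ≡ 6; 35^4 ≡ 6² = 36 ≡ 36; 35^8 ≡ 36² = 1296 ≡ 24; 35^16 ≡ 24² = 576 ≡ 46.
Since 26 = 16 + 8 + 2, 35^26 ≡ 46 · 24 · 6; multiplying out mod 53: 46·24 = 1104 ≡ 44, then 44·6 = 264 ≡ 52. Thus 35^26 ≡ 52 ≡ −1 (mod 53).
By Euler's criterion 35 is a quadratic non-residue mod 53: no n satisfies n² ≡ 35 (mod 53).

No such integer exists.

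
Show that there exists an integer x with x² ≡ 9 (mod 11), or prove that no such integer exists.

Take x = 3. Then 3² = 9, and since 0 ≤ 9 < 11 this is already reduced: 3² ≡ 9 (mod 11).

x = 3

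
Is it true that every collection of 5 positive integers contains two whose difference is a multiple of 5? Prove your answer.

No, the set {25, 26, 27, 28, 29} is a counterexample.

Consider the 5 integers 25, 26, …, 29. They lie in distinct residue classes modulo 5, since 5 ≤ 5.
The differences between them range over 1, …, 4, none of which is divisible by 5.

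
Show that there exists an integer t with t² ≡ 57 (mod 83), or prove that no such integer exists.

No such integer exists.

Apply Euler's criterion with the prime 83: 57 is a quadratic residue iff 57^41 ≡ 1 (mod 83), and a non-residue iff it is ≡ −1.
Squaring successively (mod 83): 57^2 = 3249 ≡ 12; 57^4 ≡ 12² = 144 ≡ 61; 57^8 ≡ 61² = 3721 ≡ 69; 57^16 ≡ 69² = 4761 ≡ 30; 57^32 ≡ 30² = 900 ≡ 70.
Since 41 = 32 + 8 + 1, 57^41 ≡ 70 · 69 · 57; multiplying out mod 83: 70·69 = 4830 ≡ 16, then 16·57 = 912 ≡ 82. Thus 57^41 ≡ 82 ≡ −1 (mod 83).
By Euler's criterion 57 is a quadratic non-residue mod 83: no t satisfies t² ≡ 57 (mod 83).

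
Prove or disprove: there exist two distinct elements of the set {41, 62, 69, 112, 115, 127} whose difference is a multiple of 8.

Reduce each element modulo 8: 41↦1, 62↦6, 69↦5, 112↦0, 115↦3, 127↦7.
These 6 residues are pairwise different, hence no difference of two elements is divisible by 8.

No, no such pair exists.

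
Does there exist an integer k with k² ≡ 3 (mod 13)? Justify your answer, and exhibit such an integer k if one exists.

k = 9

Take k = 9. Then 9² = 81 = 6·13 + 3, so 9² ≡ 3 (mod 13).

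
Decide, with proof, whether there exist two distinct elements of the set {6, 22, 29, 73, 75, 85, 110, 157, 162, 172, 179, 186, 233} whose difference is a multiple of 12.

Yes: 6 and 162.

Reduce each element mod 12: 6↦6, 22↦10, 29↦5, 73↦1, 75↦3, 85↦1, 110↦2, 157↦1, 162↦6, 172↦4, 179↦11, 186↦6, 233↦5. The residue 6 repeats (at 6 and 162), and 162 − 6 = 156 = 13·12.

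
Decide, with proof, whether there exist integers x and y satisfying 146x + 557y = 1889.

146 and 557 are coprime, so 146x + 557y ranges over all of ℤ.
Dividing repeatedly: 557 = 3·146 + 119, 146 = 1·119 + 27, 119 = 4·27 + 11, 27 = 2·11 + 5, 11 = 2·5 + 1, 5 = 5·1 + 0.
Back-substituting, 1 = 11 − 2·5 = 11 − 2·(27 − 2·11) = −2·27 + 5·11 = −2·27 + 5·(119 − 4·27) = 5·119 − 22·27 = 5·119 − 22·(146 − 1·119) = −22·146 + 27·119 = −22·146 + 27·(557 − 3·146) = 27·557 − 103·146; that is, 146·(-103) + 557·27 = 1.
Multiplying through by 1889: x = (-103)·1889 = -194567, y = 27·1889 = 51003 is a solution.
Shifting by a multiple of (557, −146) keeps it a solution: x = -194567 + 350·557 = 383, y = 51003 − 350·146 = -97.
Check: 146·383 + 557·(-97) = 55918 − 54029 = 1889. ✓

x = 383, y = -97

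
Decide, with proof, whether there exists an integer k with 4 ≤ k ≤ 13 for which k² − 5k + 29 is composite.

At k = 6: 6² − 5·6 + 29 = 35 = 5·7, which is composite.

k = 6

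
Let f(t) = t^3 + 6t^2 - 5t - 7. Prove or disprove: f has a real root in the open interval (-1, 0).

f(-1) = 3 and f(0) = -7, which have opposite signs.
f is continuous everywhere (it is a polynomial), in particular on [-1, 0].
By the Intermediate Value Theorem f must vanish at some point of (-1, 0).

Such a root exists.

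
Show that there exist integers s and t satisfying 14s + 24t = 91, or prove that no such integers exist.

No such integers exist.

gcd(14, 24) = 2, so every integer of the form 14s + 24t is a multiple of 2.
However 91 leaves remainder 1 on division by 2.
Hence no integers s, t satisfy the equation.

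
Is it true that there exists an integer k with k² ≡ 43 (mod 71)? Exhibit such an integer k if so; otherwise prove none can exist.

k = 55

k = 55 works: 55² = 3025, and 3025 − 43 = 2982 = 42·71.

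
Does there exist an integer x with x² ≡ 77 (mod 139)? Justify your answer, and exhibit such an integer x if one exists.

x = 63

x = 63 works: 63² = 3969, and 3969 − 77 = 3892 = 28·139.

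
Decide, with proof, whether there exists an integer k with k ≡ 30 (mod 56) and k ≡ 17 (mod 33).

k = 1766

Since 56 and 33 share no common factor, CRT says the pair of congruences has a solution (unique mod 1848).
Any solution of the first congruence is k = 30 + 56t; substituting into the second, 56t ≡ 17 − 30 ≡ 20 (mod 33).
56 ≡ 23 (mod 33), so this reads 23t ≡ 20 (mod 33). Since 23·23 = 529 = 16·33 + 1, the inverse of 23 mod 33 is 23.
Multiplying by 23: t ≡ 23·20 = 460 ≡ 31 (mod 33).
Taking t = 31 gives k = 30 + 56·31 = 1766.
Indeed 1766 ≡ 30 (mod 56) and 1766 ≡ 17 (mod 33).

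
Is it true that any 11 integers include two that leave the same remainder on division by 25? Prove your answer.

Consider the 11 integers 98, 99, …, 108. They lie in distinct residue classes modulo 25, since 11 ≤ 25.
So no two of them leave the same remainder on division by 25; the claim fails for this set.

No; for instance {98, 99, 100, 101, 102, 103, 104, 105, 106, 107, 108} is a counterexample.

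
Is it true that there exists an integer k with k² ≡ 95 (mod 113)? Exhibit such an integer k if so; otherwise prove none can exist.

k = 35

k = 35 works: 35² = 1225, and 1225 − 95 = 1130 = 10·113.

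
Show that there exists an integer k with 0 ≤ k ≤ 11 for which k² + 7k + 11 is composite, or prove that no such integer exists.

k = 9

At k = 9: 9² + 7·9 + 11 = 155 = 5·31, which is composite.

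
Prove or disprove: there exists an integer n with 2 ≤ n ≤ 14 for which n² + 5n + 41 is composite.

n = 2

At n = 2: 2² + 5·2 + 41 = 55 = 5·11, which is composite.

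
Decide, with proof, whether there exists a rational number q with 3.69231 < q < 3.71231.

Scale by 10: the interval becomes (36.92310, 37.12310), which contains the integer 37.
So q = 37/10 works: it is a ratio of integers, and dividing 10·3.69231 < 37 < 10·3.71231 through by 10 gives 3.69231 < 37/10 < 3.71231.

q = 37/10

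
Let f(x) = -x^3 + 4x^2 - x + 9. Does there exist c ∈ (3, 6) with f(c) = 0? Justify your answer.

Such a root exists.

f(3) = 15 and f(6) = -69, which have opposite signs.
f is continuous everywhere (it is a polynomial), in particular on [3, 6].
The Intermediate Value Theorem then guarantees some c ∈ (3, 6) with f(c) = 0.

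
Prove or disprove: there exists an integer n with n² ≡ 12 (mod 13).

Take n = 8. Then 8² = 64 = 4·13 + 12, so 8² ≡ 12 (mod 13).

n = 8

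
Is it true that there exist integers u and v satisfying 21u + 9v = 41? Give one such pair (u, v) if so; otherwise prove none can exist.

There are no such integers.

Both 21 and 9 are divisible by gcd(21, 9) = 3, hence so is any combination 21u + 9v.
But 41 = 3·13 + 2, so 3 ∤ 41.
So the equation is unsolvable over ℤ.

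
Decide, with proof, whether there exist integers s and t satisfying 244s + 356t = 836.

Every value of 244s + 356t is a multiple of gcd(244, 356) = 4; since 4 ∣ 836, solutions exist.
Dividing through by 4 reduces the equation to 61s + 89t = 209.
Dividing repeatedly: 89 = 1·61 + 28, 61 = 2·28 + 5, 28 = 5·5 + 3, 5 = 1·3 + 2, 3 = 1·2 + 1, 2 = 2·1 + 0.
Unwinding: 1 = 3 − 1·2 = 3 − (5 − 1·3) = −5 + 2·3 = −5 + 2·(28 − 5·5) = 2·28 − 11·5 = 2·28 − 11·(61 − 2·28) = −11·61 + 24·28 = −11·61 + 24·(89 − 1·61) = 24·89 − 35·61, i.e. 61·(-35) + 89·24 = 1.
Scaling by 209 gives the particular solution (s, t) = (-7315, 5016).
Adding 83·89 to s and subtracting 83·61 from t gives the tidier solution (72, -47).
Check: 244·72 + 356·(-47) = 17568 − 16732 = 836. ✓

s = 72, t = -47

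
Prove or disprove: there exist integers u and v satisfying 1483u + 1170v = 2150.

u = 590, v = -746

1483 and 1170 are coprime, so 1483u + 1170v ranges over all of ℤ.
Dividing repeatedly: 1483 = 1·1170 + 313, 1170 = 3·313 + 231, 313 = 1·231 + 82, 231 = 2·82 + 67, 82 = 1·67 + 15, 67 = 4·15 + 7, 15 = 2·7 + 1, 7 = 7·1 + 0.
Working back up the chain: 1 = 15 − 2·7 = 15 − 2·(67 − 4·15) = −2·67 + 9·15 = −2·67 + 9·(82 − 1·67) = 9·82 − 11·67 = 9·82 − 11·(231 − 2·82) = −11·231 + 31·82 = −11·231 + 31·(313 − 1·231) = 31·313 − 42·231 = 31·313 − 42·(1170 − 3·313) = −42·1170 + 157·313 = −42·1170 + 157·(1483 − 1·1170) = 157·1483 − 199·1170. So 1483·157 + 1170·(-199) = 1.
Times 2150: 1483·337550 + 1170·(-427850) = 2150, so (337550, -427850) solves it.
The general solution is u = 337550 + 1170k, v = -427850 − 1483k; taking k = -288 gives the smaller pair u = 590, v = -746.
Check: 1483·590 + 1170·(-746) = 874970 − 872820 = 2150. ✓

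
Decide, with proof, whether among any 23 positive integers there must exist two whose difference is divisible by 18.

Each integer lies in one of the 18 residue classes modulo 18.
Since 23 > 18, two of the 23 integers must share a residue class by the pigeonhole principle; call them a and b.
Then a ≡ b (mod 18), i.e. 18 ∣ (a − b).

Yes, this is always true.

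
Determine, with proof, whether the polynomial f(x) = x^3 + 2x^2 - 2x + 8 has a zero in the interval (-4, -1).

Yes, f has a root in the interval.

f(-4) = -16 and f(-1) = 11, which have opposite signs.
f is continuous everywhere (it is a polynomial), in particular on [-4, -1].
By the Intermediate Value Theorem f must vanish at some point of (-4, -1).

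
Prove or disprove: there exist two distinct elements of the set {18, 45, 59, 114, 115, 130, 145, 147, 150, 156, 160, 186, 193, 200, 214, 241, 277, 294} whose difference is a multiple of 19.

Reduce each element modulo 19: 18↦18, 45↦7, 59↦2, 114↦0, 115↦1, 130↦16, 145↦12, 147↦14, 150↦17, 156↦4, 160↦8, 186↦15, 193↦3, 200↦10, 214↦5, 241↦13, 277↦11, 294↦9.
No residue repeats among the 18 elements, so no pair has difference ≡ 0 (mod 19).

There is no such pair.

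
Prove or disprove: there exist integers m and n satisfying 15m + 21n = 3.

m = 3, n = -2

Since gcd(15, 21) = 3 and 3 = 3·1, Bézout's identity guarantees a solution.
Dividing through by 3 reduces the equation to 5m + 7n = 1.
Run the Euclidean algorithm on 7 and 5: 7 = 1·5 + 2, 5 = 2·2 + 1, 2 = 2·1 + 0.
Back-substituting, 1 = 5 − 2·2 = 5 − 2·(7 − 1·5) = −2·7 + 3·5; that is, 5·3 + 7·(-2) = 1.
So (m, n) = (3, -2) is a solution.
Indeed 15·3 + 21·(-2) = 45 − 42 = 3.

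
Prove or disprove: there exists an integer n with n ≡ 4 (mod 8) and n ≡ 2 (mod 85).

The moduli 8 and 85 are coprime, so by the Chinese Remainder Theorem a unique solution modulo 680 exists.
Any solution of the first congruence is n = 4 + 8t; substituting into the second, 8t ≡ 2 − 4 ≡ 83 (mod 85).
Since 8·32 = 256 = 3·85 + 1, the inverse of 8 mod 85 is 32.
Therefore t ≡ 32·83 = 2656 ≡ 21 (mod 85).
With t = 21: n = 4 + 8·21 = 172.
Check: 172 mod 8 = 4, 172 mod 85 = 2. ✓

n = 172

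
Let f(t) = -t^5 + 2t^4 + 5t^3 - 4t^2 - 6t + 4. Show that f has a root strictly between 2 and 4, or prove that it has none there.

Such a root exists.

f(2) = 16 and f(4) = -276, which have opposite signs.
f is continuous everywhere (it is a polynomial), in particular on [2, 4].
By the Intermediate Value Theorem f must vanish at some point of (2, 4).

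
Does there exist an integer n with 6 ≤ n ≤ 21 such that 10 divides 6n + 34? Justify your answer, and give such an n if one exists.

n = 6 works, since 6·6 + 34 = 70 = 7·10.

n = 6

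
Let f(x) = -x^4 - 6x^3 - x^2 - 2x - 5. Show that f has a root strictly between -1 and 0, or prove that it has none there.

Yes, f has a root in the interval.

f(-1) = 1 and f(0) = -5, which have opposite signs.
As a polynomial, f is continuous on every closed interval.
By the Intermediate Value Theorem f must vanish at some point of (-1, 0).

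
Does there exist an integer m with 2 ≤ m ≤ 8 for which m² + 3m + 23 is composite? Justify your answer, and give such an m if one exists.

At m = 4: 4² + 3·4 + 23 = 51 = 3·17, which is composite.

m = 4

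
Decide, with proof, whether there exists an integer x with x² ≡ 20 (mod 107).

There is no such integer.

107 is prime, so by Euler's criterion 20 is a square mod 107 iff 20^((107−1)/2) = 20^53 ≡ 1 (mod 107).
Repeated squaring mod 107: 20^2 = 400 ≡ 79; 20^4 ≡ 79² = 6241 ≡ 35; 20^8 ≡ 35² = 1225 ≡ 48; 20^16 ≡ 48² = 2304 ≡ 57; 20^32 ≡ 57² = 3249 ≡ 39.
Since 53 = 32 + 16 + 4 + 1, 20^53 ≡ 39 · 57 · 35 · 20; multiplying out mod 107: 39·57 = 2223 ≡ 83, then 83·35 = 2905 ≡ 16, then 16·20 = 320 ≡ 106. Thus 20^53 ≡ 106 ≡ −1 (mod 107).
By Euler's criterion 20 is a quadratic non-residue mod 107: no x satisfies x² ≡ 20 (mod 107).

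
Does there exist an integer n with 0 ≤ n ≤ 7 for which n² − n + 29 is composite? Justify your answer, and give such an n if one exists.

n = 5

At n = 5: 5² − 5 + 29 = 49 = 7·7, which is composite.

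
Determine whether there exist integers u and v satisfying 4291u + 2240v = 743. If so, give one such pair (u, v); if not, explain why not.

Any value of 4291u + 2240v is a multiple of gcd(4291, 2240) = 7.
However 743 leaves remainder 1 on division by 7.
Therefore 4291u + 2240v = 743 has no solution in integers.

There are no such integers.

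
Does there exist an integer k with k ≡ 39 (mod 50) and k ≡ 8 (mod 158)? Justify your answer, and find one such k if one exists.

No such integer exists.

Reduce both congruences modulo 2, which divides 50 and 158: they say k ≡ 39 (mod 2) and k ≡ 8 (mod 2).
But 39 mod 2 = 1 while 8 mod 2 = 0, a contradiction.
So no integer satisfies both congruences.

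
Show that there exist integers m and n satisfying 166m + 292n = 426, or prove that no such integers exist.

Every value of 166m + 292n is a multiple of gcd(166, 292) = 2; since 2 ∣ 426, solutions exist.
Dividing through by 2 reduces the equation to 83m + 146n = 213.
Euclidean algorithm: 146 = 1·83 + 63, 83 = 1·63 + 20, 63 = 3·20 + 3, 20 = 6·3 + 2, 3 = 1·2 + 1, 2 = 2·1 + 0.
Back-substituting, 1 = 3 − 1·2 = 3 − (20 − 6·3) = −20 + 7·3 = −20 + 7·(63 − 3·20) = 7·63 − 22·20 = 7·63 − 22·(83 − 1·63) = −22·83 + 29·63 = −22·83 + 29·(146 − 1·83) = 29·146 − 51·83; that is, 83·(-51) + 146·29 = 1.
Times 213: 83·(-10863) + 146·6177 = 213, so (-10863, 6177) solves it.
Shifting by a multiple of (146, −83) keeps it a solution: m = -10863 + 75·146 = 87, n = 6177 − 75·83 = -48.
Check: 166·87 + 292·(-48) = 14442 − 14016 = 426. ✓

m = 87, n = -48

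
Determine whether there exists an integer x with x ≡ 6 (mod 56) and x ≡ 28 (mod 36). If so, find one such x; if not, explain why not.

Both moduli are multiples of 4 = gcd(56, 36), so any solution would satisfy x ≡ 6 and x ≡ 28 modulo 4 simultaneously.
These are incompatible: 6 − 28 = -22 is not divisible by 4.
So no integer satisfies both congruences.

There is no such integer.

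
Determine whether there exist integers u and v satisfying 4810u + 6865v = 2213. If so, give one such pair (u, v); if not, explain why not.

No such integers exist.

Any value of 4810u + 6865v is a multiple of gcd(4810, 6865) = 5.
However 2213 leaves remainder 3 on division by 5.
So the equation is unsolvable over ℤ.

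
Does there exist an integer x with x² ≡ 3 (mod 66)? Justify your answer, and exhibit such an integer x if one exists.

x = 39

Take x = 39. Then 39² = 1521 = 23·66 + 3, so 39² ≡ 3 (mod 66).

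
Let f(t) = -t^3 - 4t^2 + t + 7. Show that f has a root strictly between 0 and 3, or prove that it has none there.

f(0) = 7 and f(3) = -53, which have opposite signs.
Since f is a polynomial it is continuous on [0, 3].
By the Intermediate Value Theorem, f takes the value 0 somewhere in the open interval.

Yes, f has a root in the interval.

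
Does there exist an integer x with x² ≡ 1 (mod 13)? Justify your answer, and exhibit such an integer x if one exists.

Take x = 1. Then 1² = 1, and since 0 ≤ 1 < 13 this is already reduced: 1² ≡ 1 (mod 13).

x = 1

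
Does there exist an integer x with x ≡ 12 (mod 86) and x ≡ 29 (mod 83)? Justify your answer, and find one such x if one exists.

gcd(86, 83) = 1, so the Chinese Remainder Theorem guarantees exactly one residue class mod 7138 satisfying both.
Write x = 12 + 86t and require 12 + 86t ≡ 29 (mod 83), i.e. 86t ≡ 17 (mod 83).
86 ≡ 3 (mod 83), so this reads 3t ≡ 17 (mod 83). Invert 3 mod 83 by the Euclidean algorithm: 83 = 27·3 + 2, 3 = 1·2 + 1, 2 = 2·1 + 0; back-substituting, 1 = 3 − 1·2 = 3 − (83 − 27·3) = −83 + 28·3. Hence 3·28 ≡ 1, so 3⁻¹ ≡ 28 (mod 83).
Multiplying by 28: t ≡ 28·17 = 476 ≡ 61 (mod 83).
With t = 61: x = 12 + 86·61 = 5258.
Check: 5258 mod 86 = 12, 5258 mod 83 = 29. ✓

x = 5258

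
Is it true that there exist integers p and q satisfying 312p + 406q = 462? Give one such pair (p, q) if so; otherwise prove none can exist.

Every value of 312p + 406q is a multiple of gcd(312, 406) = 2; since 2 ∣ 462, solutions exist.
Dividing through by 2 reduces the equation to 156p + 203q = 231.
Run the Euclidean algorithm on 203 and 156: 203 = 1·156 + 47, 156 = 3·47 + 15, 47 = 3·15 + 2, 15 = 7·2 + 1, 2 = 2·1 + 0.
Back-substituting, 1 = 15 − 7·2 = 15 − 7·(47 − 3·15) = −7·47 + 22·15 = −7·47 + 22·(156 − 3·47) = 22·156 − 73·47 = 22·156 − 73·(203 − 1·156) = −73·203 + 95·156; that is, 156·95 + 203·(-73) = 1.
Scaling by 231 gives the particular solution (p, q) = (21945, -16863).
Subtracting 108·203 from p and adding 108·156 to q gives the tidier solution (21, -15).
Check: 312·21 + 406·(-15) = 6552 − 6090 = 462. ✓

p = 21, q = -15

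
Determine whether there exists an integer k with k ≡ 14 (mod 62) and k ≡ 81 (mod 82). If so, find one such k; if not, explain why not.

gcd(62, 82) = 2. If k ≡ 14 (mod 62) and k ≡ 81 (mod 82), then k ≡ 14 (mod 2) and k ≡ 81 (mod 2).
But 14 mod 2 = 0 while 81 mod 2 = 1, a contradiction.
Hence the system has no solution.

There is no such integer.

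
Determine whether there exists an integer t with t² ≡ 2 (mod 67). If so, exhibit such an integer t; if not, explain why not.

No such integer exists.

67 is prime, so by Euler's criterion 2 is a square mod 67 iff 2^((67−1)/2) = 2^33 ≡ 1 (mod 67).
Repeated squaring mod 67: 2^2 = 4 ≡ 4; 2^4 ≡ 4² = 16 ≡ 16; 2^8 ≡ 16² = 256 ≡ 55; 2^16 ≡ 55² = 3025 ≡ 10; 2^32 ≡ 10² = 100 ≡ 33.
Since 33 = 32 + 1, 2^33 ≡ 33 · 2; multiplying out mod 67: 33·2 = 66 ≡ 66. Thus 2^33 ≡ 66 ≡ −1 (mod 67).
The value −1 means 2 is a non-residue modulo 67, so t² ≡ 2 (mod 67) is impossible.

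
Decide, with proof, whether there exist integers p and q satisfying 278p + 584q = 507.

gcd(278, 584) = 2, so every integer of the form 278p + 584q is a multiple of 2.
But 507 is not a multiple of 2 (it leaves remainder 1).
Hence no integers p, q satisfy the equation.

No, no such integers exist.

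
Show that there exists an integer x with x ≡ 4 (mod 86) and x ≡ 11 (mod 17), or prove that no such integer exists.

The moduli 86 and 17 are coprime, so by the Chinese Remainder Theorem a unique solution modulo 1462 exists.
Write x = 4 + 86t and require 4 + 86t ≡ 11 (mod 17), i.e. 86t ≡ 7 (mod 17).
86 ≡ 1 (mod 17), so this reads 1t ≡ 7 (mod 17). So t ≡ 7 (mod 17).
With t = 7: x = 4 + 86·7 = 606.
Verify: 606 = 7·86 + 4 and 606 = 35·17 + 11. ✓

x = 606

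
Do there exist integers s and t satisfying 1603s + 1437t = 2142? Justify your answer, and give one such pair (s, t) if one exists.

s = 792, t = -882

1603 and 1437 are coprime, so 1603s + 1437t ranges over all of ℤ.
Dividing repeatedly: 1603 = 1·1437 + 166, 1437 = 8·166 + 109, 166 = 1·109 + 57, 109 = 1·57 + 52, 57 = 1·52 + 5, 52 = 10·5 + 2, 5 = 2·2 + 1, 2 = 2·1 + 0.
Back-substituting, 1 = 5 − 2·2 = 5 − 2·(52 − 10·5) = −2·52 + 21·5 = −2·52 + 21·(57 − 1·52) = 21·57 − 23·52 = 21·57 − 23·(109 − 1·57) = −23·109 + 44·57 = −23·109 + 44·(166 − 1·109) = 44·166 − 67·109 = 44·166 − 67·(1437 − 8·166) = −67·1437 + 580·166 = −67·1437 + 580·(1603 − 1·1437) = 580·1603 − 647·1437; that is, 1603·580 + 1437·(-647) = 1.
Times 2142: 1603·1242360 + 1437·(-1385874) = 2142, so (1242360, -1385874) solves it.
Subtracting 864·1437 from s and adding 864·1603 to t gives the tidier solution (792, -882).
Check: 1603·792 + 1437·(-882) = 1269576 − 1267434 = 2142. ✓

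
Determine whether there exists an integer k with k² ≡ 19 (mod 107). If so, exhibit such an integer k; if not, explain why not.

k = 33

Take k = 33. Then 33² = 1089 = 10·107 + 19, so 33² ≡ 19 (mod 107).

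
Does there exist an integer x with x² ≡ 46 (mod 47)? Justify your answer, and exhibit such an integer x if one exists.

Apply Euler's criterion with the prime 47: 46 is a quadratic residue iff 46^23 ≡ 1 (mod 47), and a non-residue iff it is ≡ −1.
Repeated squaring mod 47: 46^2 = 2116 ≡ 1; 46^4 ≡ 1² = 1 ≡ 1; 46^8 ≡ 1² = 1 ≡ 1; 46^16 ≡ 1² = 1 ≡ 1.
Since 23 = 16 + 4 + 2 + 1, 46^23 ≡ 1 · 1 · 1 · 46; multiplying out mod 47: 1·1 = 1 ≡ 1, then 1·1 = 1 ≡ 1, then 1·46 = 46 ≡ 46. Thus 46^23 ≡ 46 ≡ −1 (mod 47).
By Euler's criterion 46 is a quadratic non-residue mod 47: no x satisfies x² ≡ 46 (mod 47).

No, no such integer exists.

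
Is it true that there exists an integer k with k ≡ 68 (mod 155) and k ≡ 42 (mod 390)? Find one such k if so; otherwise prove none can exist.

No, no such integer exists.

gcd(155, 390) = 5. If k ≡ 68 (mod 155) and k ≡ 42 (mod 390), then k ≡ 68 (mod 5) and k ≡ 42 (mod 5).
These are incompatible: 68 − 42 = 26 is not divisible by 5.
Hence the system has no solution.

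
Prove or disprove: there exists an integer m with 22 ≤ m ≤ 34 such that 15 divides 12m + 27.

m = 24

At m = 24 we get 12·24 + 27 = 315, and 315 = 15·21.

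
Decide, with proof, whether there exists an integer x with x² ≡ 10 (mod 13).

x = 6

Take x = 6. Then 6² = 36 = 2·13 + 10, so 6² ≡ 10 (mod 13).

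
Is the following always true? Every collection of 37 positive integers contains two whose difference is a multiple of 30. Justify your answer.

Each integer lies in one of the 30 residue classes modulo 30.
Since 37 > 30, two of the 37 integers must share a residue class by the pigeonhole principle; call them a and b.
Their difference a − b is then a multiple of 30.

Yes.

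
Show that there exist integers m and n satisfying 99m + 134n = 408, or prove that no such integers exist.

m = 130, n = -93

Since gcd(99, 134) = 1, every integer is an integer combination of 99 and 134.
Dividing repeatedly: 134 = 1·99 + 35, 99 = 2·35 + 29, 35 = 1·29 + 6, 29 = 4·6 + 5, 6 = 1·5 + 1, 5 = 5·1 + 0.
Unwinding: 1 = 6 − 1·5 = 6 − (29 − 4·6) = −29 + 5·6 = −29 + 5·(35 − 1·29) = 5·35 − 6·29 = 5·35 − 6·(99 − 2·35) = −6·99 + 17·35 = −6·99 + 17·(134 − 1·99) = 17·134 − 23·99, i.e. 99·(-23) + 134·17 = 1.
Scaling by 408 gives the particular solution (m, n) = (-9384, 6936).
Shifting by a multiple of (134, −99) keeps it a solution: m = -9384 + 71·134 = 130, n = 6936 − 71·99 = -93.
Indeed 99·130 + 134·(-93) = 12870 − 12462 = 408.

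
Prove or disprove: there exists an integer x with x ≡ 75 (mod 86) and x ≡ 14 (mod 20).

No such integer exists.

Reduce both congruences modulo 2, which divides 86 and 20: they say x ≡ 75 (mod 2) and x ≡ 14 (mod 2).
These are incompatible: 75 − 14 = 61 is not divisible by 2.
So no integer satisfies both congruences.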